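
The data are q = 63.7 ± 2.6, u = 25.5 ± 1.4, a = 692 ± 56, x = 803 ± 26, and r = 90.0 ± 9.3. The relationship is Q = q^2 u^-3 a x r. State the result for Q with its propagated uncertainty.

For a monomial Q ∝ q^2, u^-3, a, x, r, fractional errors add in quadrature:
  (2·δq/q)² = (2×0.0408)² = 0.00666;  (-3·δu/u)² = (-3×0.0549)² = 0.0271;  (1·δa/a)² = (1×0.0809)² = 0.00655;  (1·δx/x)² = (1×0.0324)² = 0.00105;  (1·δr/r)² = (1×0.103)² = 0.0107
δQ/Q = √(0.0521) = 0.228
Q = 1.22e+07, so δQ = 0.228 × 1.22e+07 = 2.79e+06.

(1.22 ± 0.279) × 10^7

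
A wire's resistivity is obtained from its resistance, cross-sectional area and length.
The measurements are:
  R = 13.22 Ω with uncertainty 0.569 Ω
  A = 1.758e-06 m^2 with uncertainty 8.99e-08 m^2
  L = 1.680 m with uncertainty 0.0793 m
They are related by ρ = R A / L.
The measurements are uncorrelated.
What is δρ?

1.13e-06 Ω·m

For a monomial ρ ∝ R, A, L^-1, fractional errors add in quadrature:
  (1·δR/R)² = (1×0.0430)² = 0.00185;  (1·δA/A)² = (1×0.0511)² = 0.00262;  (-1·δL/L)² = (-1×0.0472)² = 0.00223
δρ/ρ = √(0.00670) = 0.0818
ρ = 1.383e-05 Ω·m, so δρ = 0.0818 × 1.383e-05 = 1.13e-06 Ω·m.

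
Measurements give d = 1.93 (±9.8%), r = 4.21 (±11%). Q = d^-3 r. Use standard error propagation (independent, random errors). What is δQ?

0.184

Since Q is a product/quotient, work with relative uncertainties:
  (-3·δd/d)² = (-3×0.0980)² = 0.0864;  (1·δr/r)² = (1×0.110)² = 0.0121
δQ/Q = √(0.0985) = 0.314
Q = 0.586, so δQ = 0.314 × 0.586 = 0.184.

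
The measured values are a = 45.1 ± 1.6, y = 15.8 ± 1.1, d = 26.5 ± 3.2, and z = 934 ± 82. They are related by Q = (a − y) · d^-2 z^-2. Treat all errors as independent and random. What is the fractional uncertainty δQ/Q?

0.306

Let u = a − y = 29.3. δu = √(δa² + δy²) = √(2.56 + 1.21) = 1.94, so δu/u = 0.0663.
Q is then a monomial in u, d, z:
δQ/Q = √((δu/u)² + (-2·δd/d)² + (-2·δz/z)²) = √(0.00439 + 0.0583 + 0.0308) = 0.306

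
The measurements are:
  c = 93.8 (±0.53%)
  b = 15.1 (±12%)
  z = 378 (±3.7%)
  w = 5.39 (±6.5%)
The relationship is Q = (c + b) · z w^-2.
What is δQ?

193

Let u = c + b = 109. δu = √(δc² + δb²) = √(0.247 + 3.28) = 1.88, so δu/u = 0.0173.
Q is then a monomial in u, z, w:
δQ/Q = √((δu/u)² + (1·δz/z)² + (-2·δw/w)²) = √(0.000298 + 0.00137 + 0.0169) = 0.136
Q = 1420, so δQ = 0.136 × 1420 = 193.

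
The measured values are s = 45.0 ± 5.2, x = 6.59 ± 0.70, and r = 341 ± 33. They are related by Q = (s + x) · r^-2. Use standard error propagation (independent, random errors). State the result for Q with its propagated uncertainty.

(4.44 ± 0.970) × 10^-4

Let u = s + x = 51.6. δu = √(δs² + δx²) = √(27.0 + 0.490) = 5.25, so δu/u = 0.102.
Q is then a monomial in u, r:
δQ/Q = √((δu/u)² + (-2·δr/r)²) = √(0.0103 + 0.0375) = 0.219
Q = 0.000444, so δQ = 0.219 × 0.000444 = 9.7e-05.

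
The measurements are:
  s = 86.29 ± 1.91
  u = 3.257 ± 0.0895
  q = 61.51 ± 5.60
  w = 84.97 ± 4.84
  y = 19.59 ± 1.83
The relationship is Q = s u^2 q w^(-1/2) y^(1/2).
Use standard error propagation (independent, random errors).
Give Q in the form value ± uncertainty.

For a monomial Q ∝ s, u^2, q, w^(-1/2), y^(1/2), fractional errors add in quadrature:
  (1·δs/s)² = (1×0.0221)² = 0.000490;  (2·δu/u)² = (2×0.0275)² = 0.00302;  (1·δq/q)² = (1×0.0910)² = 0.00829;  (−½·δw/w)² = (-0.5×0.0570)² = 0.000811;  (½·δy/y)² = (0.5×0.0934)² = 0.00218
δQ/Q = √(0.0148) = 0.122
Q = 27030, so δQ = 0.122 × 27030 = 3290.

27030 ± 3290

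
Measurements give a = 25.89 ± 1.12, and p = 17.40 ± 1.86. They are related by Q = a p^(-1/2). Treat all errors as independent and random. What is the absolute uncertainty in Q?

0.427

Each factor contributes (exponent × relative error)² to (δQ/Q)²:
  (1·δa/a)² = (1×0.0433)² = 0.00187;  (−½·δp/p)² = (-0.5×0.107)² = 0.00286
δQ/Q = √(0.00473) = 0.0688
Q = 6.207, so δQ = 0.0688 × 6.207 = 0.427.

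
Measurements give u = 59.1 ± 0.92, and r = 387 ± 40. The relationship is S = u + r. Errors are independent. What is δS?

40.0

S is a linear combination, so absolute uncertainties add in quadrature:
  (δu)² = 0.846;  (δr)² = 1600
δS = √(1600) = 40.0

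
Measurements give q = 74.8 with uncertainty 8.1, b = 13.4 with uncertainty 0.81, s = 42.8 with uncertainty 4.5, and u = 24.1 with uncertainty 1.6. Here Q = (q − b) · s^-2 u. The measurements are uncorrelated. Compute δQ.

0.208

Let w = q − b = 61.4. δw = √(δq² + δb²) = √(65.6 + 0.656) = 8.14, so δw/w = 0.133.
Q is then a monomial in w, s, u:
δQ/Q = √((δw/w)² + (-2·δs/s)² + (1·δu/u)²) = √(0.0176 + 0.0442 + 0.00441) = 0.257
Q = 0.808, so δQ = 0.257 × 0.808 = 0.208.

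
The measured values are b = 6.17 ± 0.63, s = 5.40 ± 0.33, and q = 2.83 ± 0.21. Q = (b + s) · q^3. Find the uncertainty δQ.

60.6

Let u = b + s = 11.6. δu = √(δb² + δs²) = √(0.397 + 0.109) = 0.711, so δu/u = 0.0615.
Q is then a monomial in u, q:
δQ/Q = √((δu/u)² + (3·δq/q)²) = √(0.00378 + 0.0496) = 0.231
Q = 262, so δQ = 0.231 × 262 = 60.6.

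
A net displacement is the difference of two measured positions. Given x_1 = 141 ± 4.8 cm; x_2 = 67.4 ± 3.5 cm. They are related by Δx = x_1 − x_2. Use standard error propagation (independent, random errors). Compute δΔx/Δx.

0.0807

Sums and differences: (δΔx)² = Σ (cᵢ δxᵢ)².
  (δx_1)² = 23.0;  (δx_2)² = 12.2
δΔx = √(35.3) = 5.94 cm
Δx = 73.6 cm, so δΔx/Δx = 5.94/73.6 = 0.0807.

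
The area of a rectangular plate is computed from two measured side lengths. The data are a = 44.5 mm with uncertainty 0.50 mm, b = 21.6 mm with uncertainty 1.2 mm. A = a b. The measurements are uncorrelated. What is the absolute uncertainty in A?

Relative error in a monomial: (δA/A)² = Σ (nᵢ · δxᵢ/xᵢ)².
  (1·δa/a)² = (1×0.0112)² = 0.000126;  (1·δb/b)² = (1×0.0556)² = 0.00309
δA/A = √(0.00321) = 0.0567
A = 961 mm^2, so δA = 0.0567 × 961 = 54.5 mm^2.

54.5 mm^2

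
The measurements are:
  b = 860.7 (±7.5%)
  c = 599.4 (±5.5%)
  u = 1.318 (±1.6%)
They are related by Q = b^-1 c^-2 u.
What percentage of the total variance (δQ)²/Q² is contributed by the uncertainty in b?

31.3%

(δQ/Q)² = (-1·δb/b)² + (-2·δc/c)² + (1·δu/u)²
  b term: (-1×0.0750)² = 0.00562
  c term: (-2×0.0550)² = 0.0121
  u term: (1×0.0160)² = 0.000256
Total = 0.0180. Share from b = 0.00562/0.0180 = 0.313.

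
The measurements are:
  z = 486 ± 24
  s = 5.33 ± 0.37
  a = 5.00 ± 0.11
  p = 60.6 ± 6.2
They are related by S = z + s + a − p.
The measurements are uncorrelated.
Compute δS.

For a sum/difference, combine absolute errors in quadrature:
  (δz)² = 576;  (δs)² = 0.137;  (δa)² = 0.0121;  (δp)² = 38.4
δS = √(615) = 24.8

24.8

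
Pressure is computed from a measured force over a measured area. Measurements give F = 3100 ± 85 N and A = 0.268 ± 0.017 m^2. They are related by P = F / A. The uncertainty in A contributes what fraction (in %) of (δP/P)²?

(δP/P)² = (1·δF/F)² + (-1·δA/A)²
  F term: (1×0.0274)² = 0.000752
  A term: (-1×0.0634)² = 0.00402
Total = 0.00478. Share from A = 0.00402/0.00478 = 0.843.

84.3%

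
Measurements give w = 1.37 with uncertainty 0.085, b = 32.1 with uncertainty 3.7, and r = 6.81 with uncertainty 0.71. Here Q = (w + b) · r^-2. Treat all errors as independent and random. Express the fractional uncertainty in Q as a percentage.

23.6%

Let u = w + b = 33.5. δu = √(δw² + δb²) = √(0.00723 + 13.7) = 3.70, so δu/u = 0.111.
Q is then a monomial in u, r:
δQ/Q = √((δu/u)² + (-2·δr/r)²) = √(0.0122 + 0.0435) = 0.236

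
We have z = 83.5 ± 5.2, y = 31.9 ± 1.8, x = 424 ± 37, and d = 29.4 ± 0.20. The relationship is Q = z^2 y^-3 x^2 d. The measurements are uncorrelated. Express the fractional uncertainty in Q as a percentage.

27.3%

Q is a product of powers, so relative uncertainties combine in quadrature:
  (2·δz/z)² = (2×0.0623)² = 0.0155;  (-3·δy/y)² = (-3×0.0564)² = 0.0287;  (2·δx/x)² = (2×0.0873)² = 0.0305;  (1·δd/d)² = (1×0.00680)² = 4.63e-05
δQ/Q = √(0.0747) = 0.273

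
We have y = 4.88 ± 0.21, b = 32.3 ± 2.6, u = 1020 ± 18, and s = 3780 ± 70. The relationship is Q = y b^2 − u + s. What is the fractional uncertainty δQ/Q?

Let p = y·b^2 = 5090. δp/p = √((1·δy/y)² + (2·δb/b)²) = √(0.00185 + 0.0259) = 0.167, so δp = 848.
Q = p − u + s: δQ = √(δp² + δu² + δs²) = √(7.2e+05 + 324 + 4900) = 851
Q = 7850, so δQ/Q = 851/7850 = 0.108.

0.108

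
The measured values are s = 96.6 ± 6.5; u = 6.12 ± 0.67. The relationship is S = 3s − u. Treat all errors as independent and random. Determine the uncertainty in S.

Sums and differences: (δS)² = Σ (cᵢ δxᵢ)².
  (3·δs)² = 380;  (δu)² = 0.449
δS = √(381) = 19.5

19.5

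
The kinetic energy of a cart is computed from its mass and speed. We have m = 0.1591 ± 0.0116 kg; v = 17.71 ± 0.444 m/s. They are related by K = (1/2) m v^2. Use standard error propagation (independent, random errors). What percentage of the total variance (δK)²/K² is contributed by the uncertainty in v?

32.1%

(δK/K)² = (1·δm/m)² + (2·δv/v)²
  m term: (1×0.0729)² = 0.00532
  v term: (2×0.0251)² = 0.00251
Total = 0.00783. Share from v = 0.00251/0.00783 = 0.321.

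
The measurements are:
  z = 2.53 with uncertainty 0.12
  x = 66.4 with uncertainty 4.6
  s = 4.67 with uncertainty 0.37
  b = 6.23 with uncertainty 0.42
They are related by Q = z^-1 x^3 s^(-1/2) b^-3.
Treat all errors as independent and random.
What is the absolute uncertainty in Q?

65.7

Each factor contributes (exponent × relative error)² to (δQ/Q)²:
  (-1·δz/z)² = (-1×0.0474)² = 0.00225;  (3·δx/x)² = (3×0.0693)² = 0.0432;  (−½·δs/s)² = (-0.5×0.0792)² = 0.00157;  (-3·δb/b)² = (-3×0.0674)² = 0.0409
δQ/Q = √(0.0879) = 0.297
Q = 221, so δQ = 0.297 × 221 = 65.7.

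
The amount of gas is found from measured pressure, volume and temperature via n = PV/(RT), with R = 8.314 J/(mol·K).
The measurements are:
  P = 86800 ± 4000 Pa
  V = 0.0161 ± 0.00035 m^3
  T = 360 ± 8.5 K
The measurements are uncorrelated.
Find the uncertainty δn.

0.0262 mol

Relative error in a monomial: (δn/n)² = Σ (nᵢ · δxᵢ/xᵢ)².
  (1·δP/P)² = (1×0.0461)² = 0.00212;  (1·δV/V)² = (1×0.0217)² = 0.000473;  (-1·δT/T)² = (-1×0.0236)² = 0.000557
δn/n = √(0.00315) = 0.0562
n = 0.467 mol, so δn = 0.0562 × 0.467 = 0.0262 mol.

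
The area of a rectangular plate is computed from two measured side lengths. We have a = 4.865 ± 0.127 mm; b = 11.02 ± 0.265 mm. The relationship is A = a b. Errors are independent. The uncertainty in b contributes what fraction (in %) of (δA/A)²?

45.9%

(δA/A)² = (1·δa/a)² + (1·δb/b)²
  a term: (1×0.0261)² = 0.000681
  b term: (1×0.0240)² = 0.000578
Total = 0.00126. Share from b = 0.000578/0.00126 = 0.459.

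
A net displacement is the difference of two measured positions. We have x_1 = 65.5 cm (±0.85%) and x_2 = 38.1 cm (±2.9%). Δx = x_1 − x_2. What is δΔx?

1.24 cm

For a sum/difference, combine absolute errors in quadrature:
  (δx_1)² = 0.310;  (δx_2)² = 1.22
δΔx = √(1.53) = 1.24 cm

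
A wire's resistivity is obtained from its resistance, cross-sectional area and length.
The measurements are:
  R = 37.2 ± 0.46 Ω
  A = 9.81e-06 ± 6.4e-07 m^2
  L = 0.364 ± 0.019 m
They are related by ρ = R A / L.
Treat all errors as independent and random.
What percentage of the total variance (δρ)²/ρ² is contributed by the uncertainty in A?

59.7%

(δρ/ρ)² = (1·δR/R)² + (1·δA/A)² + (-1·δL/L)²
  R term: (1×0.0124)² = 0.000153
  A term: (1×0.0652)² = 0.00426
  L term: (-1×0.0522)² = 0.00272
Total = 0.00713. Share from A = 0.00426/0.00713 = 0.597.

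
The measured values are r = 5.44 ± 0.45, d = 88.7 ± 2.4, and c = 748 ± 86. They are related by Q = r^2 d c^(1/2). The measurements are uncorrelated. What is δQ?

12700

Relative error in a monomial: (δQ/Q)² = Σ (nᵢ · δxᵢ/xᵢ)².
  (2·δr/r)² = (2×0.0827)² = 0.0274;  (1·δd/d)² = (1×0.0271)² = 0.000732;  (½·δc/c)² = (0.5×0.115)² = 0.00330
δQ/Q = √(0.0314) = 0.177
Q = 71800, so δQ = 0.177 × 71800 = 12700.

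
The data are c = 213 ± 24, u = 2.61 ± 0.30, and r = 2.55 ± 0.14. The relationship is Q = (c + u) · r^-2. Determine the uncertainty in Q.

Let w = c + u = 216. δw = √(δc² + δu²) = √(576 + 0.0900) = 24.0, so δw/w = 0.111.
Q is then a monomial in w, r:
δQ/Q = √((δw/w)² + (-2·δr/r)²) = √(0.0124 + 0.0121) = 0.156
Q = 33.2, so δQ = 0.156 × 33.2 = 5.18.

5.18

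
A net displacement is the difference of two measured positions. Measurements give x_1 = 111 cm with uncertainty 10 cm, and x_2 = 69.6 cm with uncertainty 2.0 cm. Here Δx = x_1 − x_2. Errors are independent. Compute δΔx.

10.2 cm

For a sum/difference, combine absolute errors in quadrature:
  (δx_1)² = 100;  (δx_2)² = 4.00
δΔx = √(104) = 10.2 cm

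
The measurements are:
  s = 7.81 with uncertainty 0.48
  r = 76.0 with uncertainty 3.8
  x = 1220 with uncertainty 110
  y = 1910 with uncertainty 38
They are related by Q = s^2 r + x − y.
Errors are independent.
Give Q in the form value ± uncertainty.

Let p = s^2·r = 4640. δp/p = √((2·δs/s)² + (1·δr/r)²) = √(0.0151 + 0.00250) = 0.133, so δp = 615.
Q = p + x − y: δQ = √(δp² + δx² + δy²) = √(3.78e+05 + 12100 + 1440) = 626
Q = 3950.

3950 ± 626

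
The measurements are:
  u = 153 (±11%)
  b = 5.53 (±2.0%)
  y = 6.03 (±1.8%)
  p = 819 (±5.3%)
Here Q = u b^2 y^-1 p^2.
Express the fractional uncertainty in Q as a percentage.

15.9%

Relative error in a monomial: (δQ/Q)² = Σ (nᵢ · δxᵢ/xᵢ)².
  (1·δu/u)² = (1×0.110)² = 0.0121;  (2·δb/b)² = (2×0.0200)² = 0.00160;  (-1·δy/y)² = (-1×0.0180)² = 0.000324;  (2·δp/p)² = (2×0.0530)² = 0.0112
δQ/Q = √(0.0253) = 0.159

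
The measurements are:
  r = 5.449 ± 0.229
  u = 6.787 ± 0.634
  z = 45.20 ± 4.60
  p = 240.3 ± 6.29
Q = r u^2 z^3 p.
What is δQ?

Relative error in a monomial: (δQ/Q)² = Σ (nᵢ · δxᵢ/xᵢ)².
  (1·δr/r)² = (1×0.0420)² = 0.00177;  (2·δu/u)² = (2×0.0934)² = 0.0349;  (3·δz/z)² = (3×0.102)² = 0.0932;  (1·δp/p)² = (1×0.0262)² = 0.000685
δQ/Q = √(0.131) = 0.361
Q = 5.57e+09, so δQ = 0.361 × 5.57e+09 = 2.01e+09.

2.01e+09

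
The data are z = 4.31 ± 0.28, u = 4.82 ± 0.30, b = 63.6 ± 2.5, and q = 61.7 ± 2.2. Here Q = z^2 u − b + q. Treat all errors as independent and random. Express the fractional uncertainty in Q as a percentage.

Let p = z^2·u = 89.5. δp/p = √((2·δz/z)² + (1·δu/u)²) = √(0.0169 + 0.00387) = 0.144, so δp = 12.9.
Q = p − b + q: δQ = √(δp² + δb² + δq²) = √(166 + 6.25 + 4.84) = 13.3
Q = 87.6, so δQ/Q = 13.3/87.6 = 0.152.

15.2%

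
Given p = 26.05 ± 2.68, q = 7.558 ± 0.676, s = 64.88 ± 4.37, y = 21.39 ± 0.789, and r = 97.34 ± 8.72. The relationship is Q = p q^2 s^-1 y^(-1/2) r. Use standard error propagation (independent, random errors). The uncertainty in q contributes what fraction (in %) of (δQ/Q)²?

(δQ/Q)² = (1·δp/p)² + (2·δq/q)² + (-1·δs/s)² + (−½·δy/y)² + (1·δr/r)²
  p term: (1×0.103)² = 0.0106
  q term: (2×0.0894)² = 0.0320
  s term: (-1×0.0674)² = 0.00454
  y term: (-0.5×0.0369)² = 0.000340
  r term: (1×0.0896)² = 0.00803
Total = 0.0555. Share from q = 0.0320/0.0555 = 0.577.

57.7%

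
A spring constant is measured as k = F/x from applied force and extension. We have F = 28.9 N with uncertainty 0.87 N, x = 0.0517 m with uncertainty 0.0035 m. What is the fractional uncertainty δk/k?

Products/powers → add relative errors in quadrature, weighted by exponent:
  (1·δF/F)² = (1×0.0301)² = 0.000906;  (-1·δx/x)² = (-1×0.0677)² = 0.00458
δk/k = √(0.00549) = 0.0741

0.0741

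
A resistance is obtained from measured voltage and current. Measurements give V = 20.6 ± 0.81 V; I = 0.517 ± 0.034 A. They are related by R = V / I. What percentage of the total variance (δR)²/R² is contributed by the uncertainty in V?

(δR/R)² = (1·δV/V)² + (-1·δI/I)²
  V term: (1×0.0393)² = 0.00155
  I term: (-1×0.0658)² = 0.00432
Total = 0.00587. Share from V = 0.00155/0.00587 = 0.263.

26.3%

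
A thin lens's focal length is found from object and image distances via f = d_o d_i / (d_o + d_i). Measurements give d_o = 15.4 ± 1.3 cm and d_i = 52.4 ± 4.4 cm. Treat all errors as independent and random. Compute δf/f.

0.0680

∂f/∂d_o = (d_i/(d_o+d_i))² = 0.597;  ∂f/∂d_i = (d_o/(d_o+d_i))² = 0.0516
δf = √((∂f/∂d_o · δd_o)² + (∂f/∂d_i · δd_i)²) = √(0.603 + 0.0515) = 0.809 cm
f = 11.9 cm, so δf/f = 0.809/11.9 = 0.0680.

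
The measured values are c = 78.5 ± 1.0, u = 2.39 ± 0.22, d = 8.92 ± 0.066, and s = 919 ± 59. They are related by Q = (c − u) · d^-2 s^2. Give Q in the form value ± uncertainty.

Let w = c − u = 76.1. δw = √(δc² + δu²) = √(1.00 + 0.0484) = 1.02, so δw/w = 0.0135.
Q is then a monomial in w, d, s:
δQ/Q = √((δw/w)² + (-2·δd/d)² + (2·δs/s)²) = √(0.000181 + 0.000219 + 0.0165) = 0.130
Q = 8.08e+05, so δQ = 0.130 × 8.08e+05 = 1.05e+05.

(8.08 ± 1.05) × 10^5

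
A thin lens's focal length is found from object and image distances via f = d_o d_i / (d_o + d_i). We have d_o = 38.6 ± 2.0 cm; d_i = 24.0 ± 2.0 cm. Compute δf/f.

∂f/∂d_o = (d_i/(d_o+d_i))² = 0.147;  ∂f/∂d_i = (d_o/(d_o+d_i))² = 0.380
δf = √((∂f/∂d_o · δd_o)² + (∂f/∂d_i · δd_i)²) = √(0.0864 + 0.578) = 0.815 cm
f = 14.8 cm, so δf/f = 0.815/14.8 = 0.0551.

0.0551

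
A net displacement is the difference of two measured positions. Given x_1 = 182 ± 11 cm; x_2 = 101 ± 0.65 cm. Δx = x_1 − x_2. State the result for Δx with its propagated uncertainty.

81.0 ± 11.0 cm

Δx is a linear combination, so absolute uncertainties add in quadrature:
  (δx_1)² = 121;  (δx_2)² = 0.423
δΔx = √(121) = 11.0 cm
Δx = 81.0 cm.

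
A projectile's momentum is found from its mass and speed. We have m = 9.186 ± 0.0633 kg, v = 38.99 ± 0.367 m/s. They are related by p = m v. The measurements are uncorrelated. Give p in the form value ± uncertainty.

358.2 ± 4.18 kg·m/s

p is a product of powers, so relative uncertainties combine in quadrature:
  (1·δm/m)² = (1×0.00689)² = 4.75e-05;  (1·δv/v)² = (1×0.00941)² = 8.86e-05
δp/p = √(0.000136) = 0.0117
p = 358.2 kg·m/s, so δp = 0.0117 × 358.2 = 4.18 kg·m/s.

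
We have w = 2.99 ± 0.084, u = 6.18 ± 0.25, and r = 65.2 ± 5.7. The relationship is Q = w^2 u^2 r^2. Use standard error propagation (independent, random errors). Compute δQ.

2.91e+05

For a monomial Q ∝ w^2, u^2, r^2, fractional errors add in quadrature:
  (2·δw/w)² = (2×0.0281)² = 0.00316;  (2·δu/u)² = (2×0.0405)² = 0.00655;  (2·δr/r)² = (2×0.0874)² = 0.0306
δQ/Q = √(0.0403) = 0.201
Q = 1.45e+06, so δQ = 0.201 × 1.45e+06 = 2.91e+05.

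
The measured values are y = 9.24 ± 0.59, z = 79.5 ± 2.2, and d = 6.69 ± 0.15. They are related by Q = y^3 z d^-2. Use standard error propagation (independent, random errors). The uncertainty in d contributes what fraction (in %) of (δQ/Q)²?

(δQ/Q)² = (3·δy/y)² + (1·δz/z)² + (-2·δd/d)²
  y term: (3×0.0639)² = 0.0367
  z term: (1×0.0277)² = 0.000766
  d term: (-2×0.0224)² = 0.00201
Total = 0.0395. Share from d = 0.00201/0.0395 = 0.0509.

5.09%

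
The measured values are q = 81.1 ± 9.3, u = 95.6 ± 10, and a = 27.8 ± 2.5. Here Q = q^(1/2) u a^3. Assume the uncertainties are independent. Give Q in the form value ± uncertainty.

Since Q is a product/quotient, work with relative uncertainties:
  (½·δq/q)² = (0.5×0.115)² = 0.00329;  (1·δu/u)² = (1×0.105)² = 0.0109;  (3·δa/a)² = (3×0.0899)² = 0.0728
δQ/Q = √(0.0870) = 0.295
Q = 1.85e+07, so δQ = 0.295 × 1.85e+07 = 5.46e+06.

(1.85 ± 0.546) × 10^7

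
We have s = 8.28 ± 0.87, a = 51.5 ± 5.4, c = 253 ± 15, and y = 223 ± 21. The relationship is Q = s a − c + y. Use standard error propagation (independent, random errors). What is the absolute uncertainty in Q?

Let p = s·a = 426. δp/p = √((1·δs/s)² + (1·δa/a)²) = √(0.0110 + 0.0110) = 0.148, so δp = 63.3.
Q = p − c + y: δQ = √(δp² + δc² + δy²) = √(4010 + 225 + 441) = 68.4

68.4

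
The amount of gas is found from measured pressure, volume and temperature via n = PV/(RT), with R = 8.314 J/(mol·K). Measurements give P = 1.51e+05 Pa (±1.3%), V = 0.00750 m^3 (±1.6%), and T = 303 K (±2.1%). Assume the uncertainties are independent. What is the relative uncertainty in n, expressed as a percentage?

n is a product of powers, so relative uncertainties combine in quadrature:
  (1·δP/P)² = (1×0.0130)² = 0.000169;  (1·δV/V)² = (1×0.0160)² = 0.000256;  (-1·δT/T)² = (-1×0.0210)² = 0.000441
δn/n = √(0.000866) = 0.0294

2.94%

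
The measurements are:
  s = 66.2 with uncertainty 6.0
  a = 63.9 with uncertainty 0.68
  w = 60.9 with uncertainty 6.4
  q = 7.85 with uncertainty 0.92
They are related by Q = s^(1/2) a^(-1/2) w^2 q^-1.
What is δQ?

Products/powers → add relative errors in quadrature, weighted by exponent:
  (½·δs/s)² = (0.5×0.0906)² = 0.00205;  (−½·δa/a)² = (-0.5×0.0106)² = 2.83e-05;  (2·δw/w)² = (2×0.105)² = 0.0442;  (-1·δq/q)² = (-1×0.117)² = 0.0137
δQ/Q = √(0.0600) = 0.245
Q = 481, so δQ = 0.245 × 481 = 118.

118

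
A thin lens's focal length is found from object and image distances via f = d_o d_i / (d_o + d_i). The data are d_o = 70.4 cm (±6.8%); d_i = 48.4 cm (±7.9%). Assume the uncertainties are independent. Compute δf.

∂f/∂d_o = (d_i/(d_o+d_i))² = 0.166;  ∂f/∂d_i = (d_o/(d_o+d_i))² = 0.351
δf = √((∂f/∂d_o · δd_o)² + (∂f/∂d_i · δd_i)²) = √(0.631 + 1.80) = 1.56 cm

1.56 cm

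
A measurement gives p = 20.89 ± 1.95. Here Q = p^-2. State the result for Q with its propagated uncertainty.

0.002292 ± 0.000428

For a monomial Q ∝ p^-2, fractional errors add in quadrature:
  (-2·δp/p)² = (-2×0.0933)² = 0.0349
δQ/Q = √(0.0349) = 0.187
Q = 0.002292, so δQ = 0.187 × 0.002292 = 0.000428.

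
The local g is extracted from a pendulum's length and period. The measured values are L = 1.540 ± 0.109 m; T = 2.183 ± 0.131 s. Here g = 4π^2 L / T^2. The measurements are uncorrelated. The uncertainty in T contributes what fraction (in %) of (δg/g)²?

74.2%

(δg/g)² = (1·δL/L)² + (-2·δT/T)²
  L term: (1×0.0708)² = 0.00501
  T term: (-2×0.0600)² = 0.0144
Total = 0.0194. Share from T = 0.0144/0.0194 = 0.742.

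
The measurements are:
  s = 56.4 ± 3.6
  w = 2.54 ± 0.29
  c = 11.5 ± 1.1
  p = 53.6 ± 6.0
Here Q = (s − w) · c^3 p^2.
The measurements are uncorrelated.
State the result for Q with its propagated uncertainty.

(2.35 ± 0.871) × 10^8

Let u = s − w = 53.9. δu = √(δs² + δw²) = √(13.0 + 0.0841) = 3.61, so δu/u = 0.0671.
Q is then a monomial in u, c, p:
δQ/Q = √((δu/u)² + (3·δc/c)² + (2·δp/p)²) = √(0.00450 + 0.0823 + 0.0501) = 0.370
Q = 2.35e+08, so δQ = 0.370 × 2.35e+08 = 8.71e+07.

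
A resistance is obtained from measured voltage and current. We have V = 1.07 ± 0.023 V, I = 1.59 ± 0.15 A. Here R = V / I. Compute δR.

0.0651 Ω

Each factor contributes (exponent × relative error)² to (δR/R)²:
  (1·δV/V)² = (1×0.0215)² = 0.000462;  (-1·δI/I)² = (-1×0.0943)² = 0.00890
δR/R = √(0.00936) = 0.0968
R = 0.673 Ω, so δR = 0.0968 × 0.673 = 0.0651 Ω.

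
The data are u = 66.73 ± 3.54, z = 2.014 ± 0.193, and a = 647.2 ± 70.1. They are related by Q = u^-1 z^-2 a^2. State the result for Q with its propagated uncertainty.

1548 ± 455

Since Q is a product/quotient, work with relative uncertainties:
  (-1·δu/u)² = (-1×0.0530)² = 0.00281;  (-2·δz/z)² = (-2×0.0958)² = 0.0367;  (2·δa/a)² = (2×0.108)² = 0.0469
δQ/Q = √(0.0865) = 0.294
Q = 1548, so δQ = 0.294 × 1548 = 455.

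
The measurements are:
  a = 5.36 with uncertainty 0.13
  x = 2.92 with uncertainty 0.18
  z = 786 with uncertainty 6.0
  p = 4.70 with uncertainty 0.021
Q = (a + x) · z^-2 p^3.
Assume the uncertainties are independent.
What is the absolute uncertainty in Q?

Let u = a + x = 8.28. δu = √(δa² + δx²) = √(0.0169 + 0.0324) = 0.222, so δu/u = 0.0268.
Q is then a monomial in u, z, p:
δQ/Q = √((δu/u)² + (-2·δz/z)² + (3·δp/p)²) = √(0.000719 + 0.000233 + 0.000180) = 0.0336
Q = 0.00139, so δQ = 0.0336 × 0.00139 = 4.68e-05.

4.68e-05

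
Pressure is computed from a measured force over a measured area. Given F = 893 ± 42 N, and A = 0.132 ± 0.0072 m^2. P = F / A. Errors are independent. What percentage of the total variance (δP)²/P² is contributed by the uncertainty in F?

42.6%

(δP/P)² = (1·δF/F)² + (-1·δA/A)²
  F term: (1×0.0470)² = 0.00221
  A term: (-1×0.0545)² = 0.00298
Total = 0.00519. Share from F = 0.00221/0.00519 = 0.426.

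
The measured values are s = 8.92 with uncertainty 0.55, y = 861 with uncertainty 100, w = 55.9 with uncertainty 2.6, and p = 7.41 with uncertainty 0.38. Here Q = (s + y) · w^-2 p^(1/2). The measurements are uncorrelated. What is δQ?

0.114

Let u = s + y = 870. δu = √(δs² + δy²) = √(0.303 + 10000) = 100, so δu/u = 0.115.
Q is then a monomial in u, w, p:
δQ/Q = √((δu/u)² + (-2·δw/w)² + (½·δp/p)²) = √(0.0132 + 0.00865 + 0.000657) = 0.150
Q = 0.758, so δQ = 0.150 × 0.758 = 0.114.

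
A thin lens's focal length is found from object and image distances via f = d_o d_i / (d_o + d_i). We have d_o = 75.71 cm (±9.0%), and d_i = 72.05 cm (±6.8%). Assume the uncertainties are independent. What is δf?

2.07 cm

∂f/∂d_o = (d_i/(d_o+d_i))² = 0.238;  ∂f/∂d_i = (d_o/(d_o+d_i))² = 0.263
δf = √((∂f/∂d_o · δd_o)² + (∂f/∂d_i · δd_i)²) = √(2.62 + 1.65) = 2.07 cm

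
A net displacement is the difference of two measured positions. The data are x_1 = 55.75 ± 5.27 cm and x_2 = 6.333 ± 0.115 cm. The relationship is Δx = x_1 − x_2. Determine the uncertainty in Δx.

Sums and differences: (δΔx)² = Σ (cᵢ δxᵢ)².
  (δx_1)² = 27.8;  (δx_2)² = 0.0132
δΔx = √(27.8) = 5.27 cm

5.27 cm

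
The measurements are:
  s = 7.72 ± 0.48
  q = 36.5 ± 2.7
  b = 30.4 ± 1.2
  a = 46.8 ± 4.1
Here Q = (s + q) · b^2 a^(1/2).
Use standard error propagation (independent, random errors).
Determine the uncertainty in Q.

30600

Let u = s + q = 44.2. δu = √(δs² + δq²) = √(0.230 + 7.29) = 2.74, so δu/u = 0.0620.
Q is then a monomial in u, b, a:
δQ/Q = √((δu/u)² + (2·δb/b)² + (½·δa/a)²) = √(0.00385 + 0.00623 + 0.00192) = 0.110
Q = 2.8e+05, so δQ = 0.110 × 2.8e+05 = 30600.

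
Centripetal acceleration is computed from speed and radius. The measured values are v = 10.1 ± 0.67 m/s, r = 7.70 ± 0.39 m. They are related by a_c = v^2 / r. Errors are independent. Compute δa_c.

Since a_c is a product/quotient, work with relative uncertainties:
  (2·δv/v)² = (2×0.0663)² = 0.0176;  (-1·δr/r)² = (-1×0.0506)² = 0.00257
δa_c/a_c = √(0.0202) = 0.142
a_c = 13.2 m/s^2, so δa_c = 0.142 × 13.2 = 1.88 m/s^2.

1.88 m/s^2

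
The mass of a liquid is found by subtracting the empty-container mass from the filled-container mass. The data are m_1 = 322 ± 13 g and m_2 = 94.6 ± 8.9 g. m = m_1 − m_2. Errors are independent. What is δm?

15.8 g

Each term contributes (cᵢ δxᵢ)² to (δm)²:
  (δm_1)² = 169;  (δm_2)² = 79.2
δm = √(248) = 15.8 g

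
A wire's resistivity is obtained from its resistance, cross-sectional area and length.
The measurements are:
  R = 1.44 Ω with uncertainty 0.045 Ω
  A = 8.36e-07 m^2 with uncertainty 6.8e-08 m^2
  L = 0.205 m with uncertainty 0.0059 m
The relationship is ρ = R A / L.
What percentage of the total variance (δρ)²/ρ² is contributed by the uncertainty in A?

78.6%

(δρ/ρ)² = (1·δR/R)² + (1·δA/A)² + (-1·δL/L)²
  R term: (1×0.0312)² = 0.000977
  A term: (1×0.0813)² = 0.00662
  L term: (-1×0.0288)² = 0.000828
Total = 0.00842. Share from A = 0.00662/0.00842 = 0.786.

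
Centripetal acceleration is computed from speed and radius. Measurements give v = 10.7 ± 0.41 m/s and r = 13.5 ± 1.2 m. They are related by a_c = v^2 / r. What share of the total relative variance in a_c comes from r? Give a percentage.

57.4%

(δa_c/a_c)² = (2·δv/v)² + (-1·δr/r)²
  v term: (2×0.0383)² = 0.00587
  r term: (-1×0.0889)² = 0.00790
Total = 0.0138. Share from r = 0.00790/0.0138 = 0.574.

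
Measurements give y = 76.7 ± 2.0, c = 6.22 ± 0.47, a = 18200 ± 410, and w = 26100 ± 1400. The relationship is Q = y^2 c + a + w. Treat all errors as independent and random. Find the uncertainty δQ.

Let p = y^2·c = 36600. δp/p = √((2·δy/y)² + (1·δc/c)²) = √(0.00272 + 0.00571) = 0.0918, so δp = 3360.
Q = p + a + w: δQ = √(δp² + δa² + δw²) = √(1.13e+07 + 1.68e+05 + 1.96e+06) = 3660

3660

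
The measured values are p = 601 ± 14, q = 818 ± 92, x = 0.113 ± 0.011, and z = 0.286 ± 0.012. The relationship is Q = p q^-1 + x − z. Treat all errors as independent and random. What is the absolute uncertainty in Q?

Let w = p·q^-1 = 0.735. δw/w = √((1·δp/p)² + (-1·δq/q)²) = √(0.000543 + 0.0126) = 0.115, so δw = 0.0844.
Q = w + x − z: δQ = √(δw² + δx² + δz²) = √(0.00712 + 0.000121 + 0.000144) = 0.0859

0.0859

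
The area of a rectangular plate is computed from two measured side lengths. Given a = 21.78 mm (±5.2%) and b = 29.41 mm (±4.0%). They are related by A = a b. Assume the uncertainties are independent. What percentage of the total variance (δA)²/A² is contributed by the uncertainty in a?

62.8%

(δA/A)² = (1·δa/a)² + (1·δb/b)²
  a term: (1×0.0520)² = 0.00270
  b term: (1×0.0400)² = 0.00160
Total = 0.00430. Share from a = 0.00270/0.00430 = 0.628.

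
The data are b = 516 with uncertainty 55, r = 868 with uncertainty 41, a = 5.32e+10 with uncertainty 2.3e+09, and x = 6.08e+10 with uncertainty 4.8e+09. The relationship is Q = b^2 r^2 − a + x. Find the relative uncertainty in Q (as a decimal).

Let p = b^2·r^2 = 2.01e+11. δp/p = √((2·δb/b)² + (2·δr/r)²) = √(0.0454 + 0.00892) = 0.233, so δp = 4.68e+10.
Q = p − a + x: δQ = √(δp² + δa² + δx²) = √(2.19e+21 + 5.29e+18 + 2.3e+19) = 4.71e+10
Q = 2.08e+11, so δQ/Q = 4.71e+10/2.08e+11 = 0.226.

0.226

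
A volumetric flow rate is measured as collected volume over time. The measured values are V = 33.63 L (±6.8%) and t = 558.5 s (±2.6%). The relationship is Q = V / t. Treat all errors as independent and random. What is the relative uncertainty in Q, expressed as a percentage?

Products/powers → add relative errors in quadrature, weighted by exponent:
  (1·δV/V)² = (1×0.0680)² = 0.00462;  (-1·δt/t)² = (-1×0.0260)² = 0.000676
δQ/Q = √(0.00530) = 0.0728

7.28%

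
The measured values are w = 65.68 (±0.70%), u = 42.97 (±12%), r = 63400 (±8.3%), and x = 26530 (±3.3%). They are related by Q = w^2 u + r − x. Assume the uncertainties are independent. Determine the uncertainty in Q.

23000

Let p = w^2·u = 185400. δp/p = √((2·δw/w)² + (1·δu/u)²) = √(0.000196 + 0.0144) = 0.121, so δp = 22400.
Q = p + r − x: δQ = √(δp² + δr² + δx²) = √(5.02e+08 + 2.77e+07 + 7.66e+05) = 23000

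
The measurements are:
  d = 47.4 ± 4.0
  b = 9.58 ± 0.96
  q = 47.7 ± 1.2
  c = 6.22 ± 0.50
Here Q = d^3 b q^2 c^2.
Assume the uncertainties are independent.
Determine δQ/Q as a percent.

32.0%

Relative error in a monomial: (δQ/Q)² = Σ (nᵢ · δxᵢ/xᵢ)².
  (3·δd/d)² = (3×0.0844)² = 0.0641;  (1·δb/b)² = (1×0.100)² = 0.0100;  (2·δq/q)² = (2×0.0252)² = 0.00253;  (2·δc/c)² = (2×0.0804)² = 0.0258
δQ/Q = √(0.103) = 0.320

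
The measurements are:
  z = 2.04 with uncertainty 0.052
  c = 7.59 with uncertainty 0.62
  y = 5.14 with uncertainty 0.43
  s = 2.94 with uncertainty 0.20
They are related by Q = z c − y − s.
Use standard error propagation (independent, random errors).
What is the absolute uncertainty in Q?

1.41

Let p = z·c = 15.5. δp/p = √((1·δz/z)² + (1·δc/c)²) = √(0.000650 + 0.00667) = 0.0856, so δp = 1.32.
Q = p − y − s: δQ = √(δp² + δy² + δs²) = √(1.76 + 0.185 + 0.0400) = 1.41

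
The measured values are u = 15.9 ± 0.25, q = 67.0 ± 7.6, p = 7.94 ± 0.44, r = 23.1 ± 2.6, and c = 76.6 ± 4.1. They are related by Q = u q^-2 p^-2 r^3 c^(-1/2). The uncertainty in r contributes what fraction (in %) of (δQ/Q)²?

63.8%

(δQ/Q)² = (1·δu/u)² + (-2·δq/q)² + (-2·δp/p)² + (3·δr/r)² + (−½·δc/c)²
  u term: (1×0.0157)² = 0.000247
  q term: (-2×0.113)² = 0.0515
  p term: (-2×0.0554)² = 0.0123
  r term: (3×0.113)² = 0.114
  c term: (-0.5×0.0535)² = 0.000716
Total = 0.179. Share from r = 0.114/0.179 = 0.638.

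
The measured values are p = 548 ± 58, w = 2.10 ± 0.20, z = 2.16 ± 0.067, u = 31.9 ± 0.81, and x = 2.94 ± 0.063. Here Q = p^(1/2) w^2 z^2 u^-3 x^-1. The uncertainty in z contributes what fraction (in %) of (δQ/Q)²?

7.82%

(δQ/Q)² = (½·δp/p)² + (2·δw/w)² + (2·δz/z)² + (-3·δu/u)² + (-1·δx/x)²
  p term: (0.5×0.106)² = 0.00280
  w term: (2×0.0952)² = 0.0363
  z term: (2×0.0310)² = 0.00385
  u term: (-3×0.0254)² = 0.00580
  x term: (-1×0.0214)² = 0.000459
Total = 0.0492. Share from z = 0.00385/0.0492 = 0.0782.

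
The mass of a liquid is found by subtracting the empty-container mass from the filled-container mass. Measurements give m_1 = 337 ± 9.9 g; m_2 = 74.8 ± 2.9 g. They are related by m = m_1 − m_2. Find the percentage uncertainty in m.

Sums and differences: (δm)² = Σ (cᵢ δxᵢ)².
  (δm_1)² = 98.0;  (δm_2)² = 8.41
δm = √(106) = 10.3 g
m = 262 g, so δm/m = 10.3/262 = 0.0393.

3.93%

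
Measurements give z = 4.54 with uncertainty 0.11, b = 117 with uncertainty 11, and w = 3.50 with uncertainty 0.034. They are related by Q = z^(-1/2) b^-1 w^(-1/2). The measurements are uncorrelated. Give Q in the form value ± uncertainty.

0.00214 ± 0.000204

Since Q is a product/quotient, work with relative uncertainties:
  (−½·δz/z)² = (-0.5×0.0242)² = 0.000147;  (-1·δb/b)² = (-1×0.0940)² = 0.00884;  (−½·δw/w)² = (-0.5×0.00971)² = 2.36e-05
δQ/Q = √(0.00901) = 0.0949
Q = 0.00214, so δQ = 0.0949 × 0.00214 = 0.000204.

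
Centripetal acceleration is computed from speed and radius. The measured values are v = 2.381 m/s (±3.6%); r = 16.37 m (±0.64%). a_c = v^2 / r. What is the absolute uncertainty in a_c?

Products/powers → add relative errors in quadrature, weighted by exponent:
  (2·δv/v)² = (2×0.0360)² = 0.00518;  (-1·δr/r)² = (-1×0.00640)² = 4.1e-05
δa_c/a_c = √(0.00522) = 0.0723
a_c = 0.3463 m/s^2, so δa_c = 0.0723 × 0.3463 = 0.0250 m/s^2.

0.0250 m/s^2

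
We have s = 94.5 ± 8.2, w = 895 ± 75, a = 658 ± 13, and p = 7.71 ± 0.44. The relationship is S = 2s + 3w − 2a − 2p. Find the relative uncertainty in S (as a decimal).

For a sum/difference, combine absolute errors in quadrature:
  (2·δs)² = 269;  (3·δw)² = 50600;  (2·δa)² = 676;  (2·δp)² = 0.774
δS = √(51600) = 227
S = 1540, so δS/S = 227/1540 = 0.147.

0.147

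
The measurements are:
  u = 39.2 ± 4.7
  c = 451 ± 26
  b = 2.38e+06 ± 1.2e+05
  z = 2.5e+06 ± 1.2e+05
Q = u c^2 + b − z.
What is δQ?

1.34e+06

Let p = u·c^2 = 7.97e+06. δp/p = √((1·δu/u)² + (2·δc/c)²) = √(0.0144 + 0.0133) = 0.166, so δp = 1.33e+06.
Q = p + b − z: δQ = √(δp² + δb² + δz²) = √(1.76e+12 + 1.44e+10 + 1.44e+10) = 1.34e+06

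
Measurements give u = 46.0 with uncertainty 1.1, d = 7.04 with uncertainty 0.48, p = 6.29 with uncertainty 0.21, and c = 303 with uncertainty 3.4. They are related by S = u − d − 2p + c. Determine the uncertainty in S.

3.63

Each term contributes (cᵢ δxᵢ)² to (δS)²:
  (δu)² = 1.21;  (δd)² = 0.230;  (2·δp)² = 0.176;  (δc)² = 11.6
δS = √(13.2) = 3.63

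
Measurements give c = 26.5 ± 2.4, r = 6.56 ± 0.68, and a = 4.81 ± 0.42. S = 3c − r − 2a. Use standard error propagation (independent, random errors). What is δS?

Sums and differences: (δS)² = Σ (cᵢ δxᵢ)².
  (3·δc)² = 51.8;  (δr)² = 0.462;  (2·δa)² = 0.706
δS = √(53.0) = 7.28

7.28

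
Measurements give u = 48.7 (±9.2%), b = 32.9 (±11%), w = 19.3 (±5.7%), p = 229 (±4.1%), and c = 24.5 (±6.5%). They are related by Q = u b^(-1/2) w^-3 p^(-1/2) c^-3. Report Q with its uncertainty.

(5.31 ± 1.49) × 10^-9

Q is a product of powers, so relative uncertainties combine in quadrature:
  (1·δu/u)² = (1×0.0920)² = 0.00846;  (−½·δb/b)² = (-0.5×0.110)² = 0.00302;  (-3·δw/w)² = (-3×0.0570)² = 0.0292;  (−½·δp/p)² = (-0.5×0.0410)² = 0.000420;  (-3·δc/c)² = (-3×0.0650)² = 0.0380
δQ/Q = √(0.0792) = 0.281
Q = 5.31e-09, so δQ = 0.281 × 5.31e-09 = 1.49e-09.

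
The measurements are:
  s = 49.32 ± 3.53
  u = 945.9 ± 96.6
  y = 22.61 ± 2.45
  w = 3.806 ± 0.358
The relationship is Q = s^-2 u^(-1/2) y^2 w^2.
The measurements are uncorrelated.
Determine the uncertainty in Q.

0.0321

Relative error in a monomial: (δQ/Q)² = Σ (nᵢ · δxᵢ/xᵢ)².
  (-2·δs/s)² = (-2×0.0716)² = 0.0205;  (−½·δu/u)² = (-0.5×0.102)² = 0.00261;  (2·δy/y)² = (2×0.108)² = 0.0470;  (2·δw/w)² = (2×0.0941)² = 0.0354
δQ/Q = √(0.105) = 0.325
Q = 0.09899, so δQ = 0.325 × 0.09899 = 0.0321.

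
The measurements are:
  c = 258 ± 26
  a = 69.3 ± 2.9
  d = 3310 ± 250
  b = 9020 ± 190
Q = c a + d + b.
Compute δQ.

1980

Let p = c·a = 17900. δp/p = √((1·δc/c)² + (1·δa/a)²) = √(0.0102 + 0.00175) = 0.109, so δp = 1950.
Q = p + d + b: δQ = √(δp² + δd² + δb²) = √(3.81e+06 + 62500 + 36100) = 1980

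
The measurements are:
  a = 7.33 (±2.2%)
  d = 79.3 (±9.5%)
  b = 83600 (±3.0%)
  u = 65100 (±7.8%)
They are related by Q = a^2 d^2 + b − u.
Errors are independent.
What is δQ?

Let p = a^2·d^2 = 3.38e+05. δp/p = √((2·δa/a)² + (2·δd/d)²) = √(0.00194 + 0.0361) = 0.195, so δp = 65900.
Q = p + b − u: δQ = √(δp² + δb² + δu²) = √(4.34e+09 + 6.29e+06 + 2.58e+07) = 66100

66100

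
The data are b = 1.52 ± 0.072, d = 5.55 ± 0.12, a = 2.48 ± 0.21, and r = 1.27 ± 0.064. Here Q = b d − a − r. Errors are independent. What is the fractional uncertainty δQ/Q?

0.105

Let p = b·d = 8.44. δp/p = √((1·δb/b)² + (1·δd/d)²) = √(0.00224 + 0.000467) = 0.0521, so δp = 0.439.
Q = p − a − r: δQ = √(δp² + δa² + δr²) = √(0.193 + 0.0441 + 0.00410) = 0.491
Q = 4.69, so δQ/Q = 0.491/4.69 = 0.105.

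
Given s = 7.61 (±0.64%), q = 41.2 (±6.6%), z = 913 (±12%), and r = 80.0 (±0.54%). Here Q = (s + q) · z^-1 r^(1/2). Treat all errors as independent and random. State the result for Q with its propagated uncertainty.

Let u = s + q = 48.8. δu = √(δs² + δq²) = √(0.00237 + 7.39) = 2.72, so δu/u = 0.0557.
Q is then a monomial in u, z, r:
δQ/Q = √((δu/u)² + (-1·δz/z)² + (½·δr/r)²) = √(0.00310 + 0.0144 + 7.29e-06) = 0.132
Q = 0.478, so δQ = 0.132 × 0.478 = 0.0633.

0.478 ± 0.0633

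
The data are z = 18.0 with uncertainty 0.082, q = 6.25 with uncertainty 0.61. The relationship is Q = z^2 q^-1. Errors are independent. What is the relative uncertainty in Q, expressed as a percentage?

9.80%

Q is a product of powers, so relative uncertainties combine in quadrature:
  (2·δz/z)² = (2×0.00456)² = 8.3e-05;  (-1·δq/q)² = (-1×0.0976)² = 0.00953
δQ/Q = √(0.00961) = 0.0980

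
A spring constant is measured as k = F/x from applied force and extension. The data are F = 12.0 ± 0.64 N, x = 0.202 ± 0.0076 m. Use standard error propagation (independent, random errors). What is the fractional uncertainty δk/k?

0.0653

Products/powers → add relative errors in quadrature, weighted by exponent:
  (1·δF/F)² = (1×0.0533)² = 0.00284;  (-1·δx/x)² = (-1×0.0376)² = 0.00142
δk/k = √(0.00426) = 0.0653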